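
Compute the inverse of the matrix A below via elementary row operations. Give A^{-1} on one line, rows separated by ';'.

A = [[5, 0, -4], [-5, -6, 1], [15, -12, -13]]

Gauss-Jordan on [A | I]:
R1 <- (1/5)*R1:  [    1     0  -4/5  |   1/5     0     0 ]
R2 <- R2 - (-5)*R1:  [  0  -6  -3  |   1   1   0 ]
R3 <- R3 - (15)*R1:  [   0  -12   -1  |   -3    0    1 ]
R2 <- (1/-6)*R2:  [    0     1   1/2  |  -1/6  -1/6     0 ]
R3 <- R3 - (-12)*R2:  [  0   0   5  |  -5  -2   1 ]
R3 <- (1/5)*R3:  [    0     0     1  |    -1  -2/5   1/5 ]
R1 <- R1 - (-4/5)*R3:  [     1      0      0  |   -3/5  -8/25   4/25 ]
R2 <- R2 - (1/2)*R3:  [     0      1      0  |    1/3   1/30  -1/10 ]
Right block of [I | A^{-1}] is the inverse:
[ -3/5  -8/25   4/25 ]
[  1/3   1/30  -1/10 ]
[   -1   -2/5    1/5 ]

inverse = [-3/5 -8/25 4/25; 1/3 1/30 -1/10; -1 -2/5 1/5]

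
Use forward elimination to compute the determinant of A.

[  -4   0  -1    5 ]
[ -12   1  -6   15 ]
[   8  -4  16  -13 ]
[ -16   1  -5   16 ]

det(A) = 8

Forward elimination:
R2 <- R2 - (3)*R1:  [  0   1  -3   0 ]
R3 <- R3 - (-2)*R1:  [  0  -4  14  -3 ]
R4 <- R4 - (4)*R1:  [  0   1  -1  -4 ]
R3 <- R3 - (-4)*R2:  [  0   0   2  -3 ]
R4 <- R4 - (1)*R2:  [  0   0   2  -4 ]
R4 <- R4 - (1)*R3:  [  0   0   0  -1 ]
Upper-triangular form:
[ -4  0  -1   5 ]
[  0  1  -3   0 ]
[  0  0   2  -3 ]
[  0  0   0  -1 ]
det(A) = (-1)^0 * (-4) * (1) * (2) * (-1) = 8  (0 row swaps -> sign +1)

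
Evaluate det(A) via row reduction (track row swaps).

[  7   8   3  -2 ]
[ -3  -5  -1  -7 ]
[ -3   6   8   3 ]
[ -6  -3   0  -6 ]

Forward elimination:
R2 <- R2 - (-3/7)*R1:  [     0  -11/7    2/7  -55/7 ]
R3 <- R3 - (-3/7)*R1:  [    0  66/7  65/7  15/7 ]
R4 <- R4 - (-6/7)*R1:  [     0   27/7   18/7  -54/7 ]
R3 <- R3 - (-6)*R2:  [   0    0   11  -45 ]
R4 <- R4 - (-27/11)*R2:  [     0      0  36/11    -27 ]
R4 <- R4 - (36/121)*R3:  [         0          0          0  -1647/121 ]
Upper-triangular form:
[ 7      8    3         -2 ]
[ 0  -11/7  2/7      -55/7 ]
[ 0      0   11        -45 ]
[ 0      0    0  -1647/121 ]
det(A) = (-1)^0 * (7) * (-11/7) * (11) * (-1647/121) = 1647  (0 row swaps -> sign +1)

det(A) = 1647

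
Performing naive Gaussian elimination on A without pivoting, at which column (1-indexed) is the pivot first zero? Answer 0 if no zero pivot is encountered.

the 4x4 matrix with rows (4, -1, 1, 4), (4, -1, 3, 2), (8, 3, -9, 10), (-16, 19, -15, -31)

Naive forward elimination:
R2 <- R2 - (1)*R1:  [  0   0   2  -2 ]
R3 <- R3 - (2)*R1:  [   0    5  -11    2 ]
R4 <- R4 - (-4)*R1:  [   0   15  -11  -15 ]
Matrix at this point:
[ 4  -1    1    4 ]
[ 0   0    2   -2 ]
[ 0   5  -11    2 ]
[ 0  15  -11  -15 ]
Pivot entry (2,2) is zero but row 3 has 5 in column 2 -> naive elimination stops; a row interchange (e.g. R2 <-> R3) would be required here.

first zero-pivot column = 2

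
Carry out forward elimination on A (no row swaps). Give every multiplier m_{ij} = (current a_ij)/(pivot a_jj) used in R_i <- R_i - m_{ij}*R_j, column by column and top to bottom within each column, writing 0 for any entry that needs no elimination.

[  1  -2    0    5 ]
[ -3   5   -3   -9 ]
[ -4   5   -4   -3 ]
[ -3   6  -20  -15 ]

multipliers: -3, -4, -3, 3, 0, -4

Forward elimination:
R2 <- R2 - (-3)*R1:  [  0  -1  -3   6 ]
R3 <- R3 - (-4)*R1:  [  0  -3  -4  17 ]
R4 <- R4 - (-3)*R1:  [   0    0  -20    0 ]
R3 <- R3 - (3)*R2:  [  0   0   5  -1 ]
R4: entry in column 2 is already 0 -> m_{42} = 0 (no row operation needed)
R4 <- R4 - (-4)*R3:  [  0   0   0  -4 ]
Multipliers (in order of application): m_{21} = -3, m_{31} = -4, m_{41} = -3, m_{32} = 3, m_{42} = 0, m_{43} = -4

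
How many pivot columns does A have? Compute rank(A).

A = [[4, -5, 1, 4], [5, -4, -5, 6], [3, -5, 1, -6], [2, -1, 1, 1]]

Row reduction:
R2 <- R2 - (5/4)*R1:  [     0    9/4  -25/4      1 ]
R3 <- R3 - (3/4)*R1:  [    0  -5/4   1/4    -9 ]
R4 <- R4 - (1/2)*R1:  [   0  3/2  1/2   -1 ]
R3 <- R3 - (-5/9)*R2:  [     0      0  -29/9  -76/9 ]
R4 <- R4 - (2/3)*R2:  [    0     0  14/3  -5/3 ]
R4 <- R4 - (-42/29)*R3:  [       0        0        0  -403/29 ]
Row echelon form:
[ 4   -5      1        4 ]
[ 0  9/4  -25/4        1 ]
[ 0    0  -29/9    -76/9 ]
[ 0    0      0  -403/29 ]
Nonzero rows / pivot columns: 4

rank(A) = 4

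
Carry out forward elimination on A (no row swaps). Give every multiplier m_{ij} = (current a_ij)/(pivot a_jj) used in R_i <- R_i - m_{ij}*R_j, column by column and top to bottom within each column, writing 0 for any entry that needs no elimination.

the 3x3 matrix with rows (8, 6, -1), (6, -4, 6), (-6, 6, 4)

multipliers: 3/4, -3/4, -21/17

Forward elimination:
R2 <- R2 - (3/4)*R1:  [     0  -17/2   27/4 ]
R3 <- R3 - (-3/4)*R1:  [    0  21/2  13/4 ]
R3 <- R3 - (-21/17)*R2:  [      0       0  197/17 ]
Multipliers (in order of application): m_{21} = 3/4, m_{31} = -3/4, m_{32} = -21/17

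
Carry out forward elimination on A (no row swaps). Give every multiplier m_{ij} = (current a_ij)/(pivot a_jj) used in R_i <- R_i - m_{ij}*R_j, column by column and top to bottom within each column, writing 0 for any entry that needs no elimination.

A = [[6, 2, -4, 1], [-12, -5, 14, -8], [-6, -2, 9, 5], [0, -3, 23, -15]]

Forward elimination:
R2 <- R2 - (-2)*R1:  [  0  -1   6  -6 ]
R3 <- R3 - (-1)*R1:  [ 0  0  5  6 ]
R4: entry in column 1 is already 0 -> m_{41} = 0 (no row operation needed)
R3: entry in column 2 is already 0 -> m_{32} = 0 (no row operation needed)
R4 <- R4 - (3)*R2:  [ 0  0  5  3 ]
R4 <- R4 - (1)*R3:  [  0   0   0  -3 ]
Multipliers (in order of application): m_{21} = -2, m_{31} = -1, m_{41} = 0, m_{32} = 0, m_{42} = 3, m_{43} = 1

multipliers: -2, -1, 0, 0, 3, 1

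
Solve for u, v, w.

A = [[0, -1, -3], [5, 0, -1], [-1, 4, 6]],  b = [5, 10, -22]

(2, -5, 0)

Forward elimination on [A|b]:
R1 <-> R2   (pivot in column 1 was zero)
[  5   0  -1   10 ]
[  0  -1  -3    5 ]
[ -1   4   6  -22 ]
R3 <- R3 - (-1/5)*R1:  [    0     4  29/5   -20 ]
R3 <- R3 - (-4)*R2:  [     0      0  -31/5      0 ]
Row echelon form:
[ 5   0     -1  |  10 ]
[ 0  -1     -3  |   5 ]
[ 0   0  -31/5  |   0 ]
Back-substitution:
w = (0) / (-31/5) = 0
v = (5 - (-3)*(0)) / -1 = -5
u = (10 - (-1)*(0)) / 5 = 2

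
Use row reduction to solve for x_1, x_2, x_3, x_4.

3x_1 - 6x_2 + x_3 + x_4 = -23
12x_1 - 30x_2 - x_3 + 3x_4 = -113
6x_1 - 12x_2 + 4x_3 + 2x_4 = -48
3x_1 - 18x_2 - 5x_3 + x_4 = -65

Forward elimination on [A|b]:
R2 <- R2 - (4)*R1:  [   0   -6   -5   -1  -21 ]
R3 <- R3 - (2)*R1:  [  0   0   2   0  -2 ]
R4 <- R4 - (1)*R1:  [   0  -12   -6    0  -42 ]
R4 <- R4 - (2)*R2:  [ 0  0  4  2  0 ]
R4 <- R4 - (2)*R3:  [ 0  0  0  2  4 ]
Row echelon form:
[ 3  -6   1   1  |  -23 ]
[ 0  -6  -5  -1  |  -21 ]
[ 0   0   2   0  |   -2 ]
[ 0   0   0   2  |    4 ]
Back-substitution:
x_4 = (4) / 2 = 2
x_3 = (-2) / 2 = -1
x_2 = (-21 - (-5)*(-1) - (-1)*(2)) / -6 = 4
x_1 = (-23 - (-6)*(4) - (1)*(-1) - (1)*(2)) / 3 = 0

(0, 4, -1, 2)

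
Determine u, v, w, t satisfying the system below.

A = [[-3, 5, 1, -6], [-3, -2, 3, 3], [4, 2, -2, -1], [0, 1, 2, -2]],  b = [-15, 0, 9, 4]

(4, 0, 3, 1)

Forward elimination on [A|b]:
R2 <- R2 - (1)*R1:  [  0  -7   2   9  15 ]
R3 <- R3 - (-4/3)*R1:  [    0  26/3  -2/3    -9   -11 ]
R3 <- R3 - (-26/21)*R2:  [     0      0  38/21   15/7   53/7 ]
R4 <- R4 - (-1/7)*R2:  [    0     0  16/7  -5/7  43/7 ]
R4 <- R4 - (24/19)*R3:  [      0       0       0  -65/19  -65/19 ]
Row echelon form:
[ -3   5      1      -6  |     -15 ]
[  0  -7      2       9  |      15 ]
[  0   0  38/21    15/7  |    53/7 ]
[  0   0      0  -65/19  |  -65/19 ]
Back-substitution:
t = (-65/19) / (-65/19) = 1
w = (53/7 - (15/7)*(1)) / (38/21) = 3
v = (15 - (2)*(3) - (9)*(1)) / -7 = 0
u = (-15 - (5)*(0) - (1)*(3) - (-6)*(1)) / -3 = 4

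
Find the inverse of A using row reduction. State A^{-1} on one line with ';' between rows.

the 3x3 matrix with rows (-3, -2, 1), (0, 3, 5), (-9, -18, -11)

inverse = [-19/18 20/27 13/54; 5/6 -7/9 -5/18; -1/2 2/3 1/6]

Gauss-Jordan on [A | I]:
R1 <- (1/-3)*R1:  [    1   2/3  -1/3  |  -1/3     0     0 ]
R3 <- R3 - (-9)*R1:  [   0  -12  -14  |   -3    0    1 ]
R2 <- (1/3)*R2:  [   0    1  5/3  |    0  1/3    0 ]
R1 <- R1 - (2/3)*R2:  [     1      0  -13/9  |   -1/3   -2/9      0 ]
R3 <- R3 - (-12)*R2:  [  0   0   6  |  -3   4   1 ]
R3 <- (1/6)*R3:  [    0     0     1  |  -1/2   2/3   1/6 ]
R1 <- R1 - (-13/9)*R3:  [      1       0       0  |  -19/18   20/27   13/54 ]
R2 <- R2 - (5/3)*R3:  [     0      1      0  |    5/6   -7/9  -5/18 ]
Right block of [I | A^{-1}] is the inverse:
[ -19/18  20/27  13/54 ]
[    5/6   -7/9  -5/18 ]
[   -1/2    2/3    1/6 ]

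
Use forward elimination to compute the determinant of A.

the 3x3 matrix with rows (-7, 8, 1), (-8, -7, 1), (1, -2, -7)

det(A) = -774

Forward elimination:
R2 <- R2 - (8/7)*R1:  [      0  -113/7    -1/7 ]
R3 <- R3 - (-1/7)*R1:  [     0   -6/7  -48/7 ]
R3 <- R3 - (6/113)*R2:  [        0         0  -774/113 ]
Upper-triangular form:
[ -7       8         1 ]
[  0  -113/7      -1/7 ]
[  0       0  -774/113 ]
det(A) = (-1)^0 * (-7) * (-113/7) * (-774/113) = -774  (0 row swaps -> sign +1)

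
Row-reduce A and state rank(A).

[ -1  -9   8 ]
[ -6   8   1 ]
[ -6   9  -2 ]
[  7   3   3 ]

Row reduction:
R2 <- R2 - (6)*R1:  [   0   62  -47 ]
R3 <- R3 - (6)*R1:  [   0   63  -50 ]
R4 <- R4 - (-7)*R1:  [   0  -60   59 ]
R3 <- R3 - (63/62)*R2:  [       0        0  -139/62 ]
R4 <- R4 - (-30/31)*R2:  [      0       0  419/31 ]
R4 <- R4 - (-838/139)*R3:  [ 0  0  0 ]
Row echelon form:
[ -1  -9        8 ]
[  0  62      -47 ]
[  0   0  -139/62 ]
[  0   0        0 ]
Nonzero rows / pivot columns: 3

rank(A) = 3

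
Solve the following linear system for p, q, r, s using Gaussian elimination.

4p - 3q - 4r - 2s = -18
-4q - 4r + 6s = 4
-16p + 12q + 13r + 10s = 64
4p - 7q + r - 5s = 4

(-1, -2, 4, 2)

Forward elimination on [A|b]:
R3 <- R3 - (-4)*R1:  [  0   0  -3   2  -8 ]
R4 <- R4 - (1)*R1:  [  0  -4   5  -3  22 ]
R4 <- R4 - (1)*R2:  [  0   0   9  -9  18 ]
R4 <- R4 - (-3)*R3:  [  0   0   0  -3  -6 ]
Row echelon form:
[ 4  -3  -4  -2  |  -18 ]
[ 0  -4  -4   6  |    4 ]
[ 0   0  -3   2  |   -8 ]
[ 0   0   0  -3  |   -6 ]
Back-substitution:
s = (-6) / -3 = 2
r = (-8 - (2)*(2)) / -3 = 4
q = (4 - (-4)*(4) - (6)*(2)) / -4 = -2
p = (-18 - (-3)*(-2) - (-4)*(4) - (-2)*(2)) / 4 = -1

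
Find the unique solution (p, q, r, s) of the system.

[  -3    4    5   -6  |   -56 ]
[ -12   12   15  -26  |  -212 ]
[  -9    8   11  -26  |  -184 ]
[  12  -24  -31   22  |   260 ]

Forward elimination on [A|b]:
R2 <- R2 - (4)*R1:  [  0  -4  -5  -2  12 ]
R3 <- R3 - (3)*R1:  [   0   -4   -4   -8  -16 ]
R4 <- R4 - (-4)*R1:  [   0   -8  -11   -2   36 ]
R3 <- R3 - (1)*R2:  [   0    0    1   -6  -28 ]
R4 <- R4 - (2)*R2:  [  0   0  -1   2  12 ]
R4 <- R4 - (-1)*R3:  [   0    0    0   -4  -16 ]
Row echelon form:
[ -3   4   5  -6  |  -56 ]
[  0  -4  -5  -2  |   12 ]
[  0   0   1  -6  |  -28 ]
[  0   0   0  -4  |  -16 ]
Back-substitution:
s = (-16) / -4 = 4
r = (-28 - (-6)*(4)) / 1 = -4
q = (12 - (-5)*(-4) - (-2)*(4)) / -4 = 0
p = (-56 - (4)*(0) - (5)*(-4) - (-6)*(4)) / -3 = 4

(4, 0, -4, 4)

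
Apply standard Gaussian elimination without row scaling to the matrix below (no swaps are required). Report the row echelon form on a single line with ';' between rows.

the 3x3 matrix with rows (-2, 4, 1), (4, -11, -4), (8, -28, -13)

REF = [-2 4 1; 0 -3 -2; 0 0 -1]

Forward elimination:
R2 <- R2 - (-2)*R1:  [  0  -3  -2 ]
R3 <- R3 - (-4)*R1:  [   0  -12   -9 ]
R3 <- R3 - (4)*R2:  [  0   0  -1 ]
Row echelon form:
[ -2   4   1 ]
[  0  -3  -2 ]
[  0   0  -1 ]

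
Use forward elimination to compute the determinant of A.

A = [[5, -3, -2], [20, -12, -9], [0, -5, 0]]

det(A) = -25

Forward elimination:
R2 <- R2 - (4)*R1:  [  0   0  -1 ]
R2 <-> R3   (pivot in column 2 was zero)
[ 5  -3  -2 ]
[ 0  -5   0 ]
[ 0   0  -1 ]
Upper-triangular form:
[ 5  -3  -2 ]
[ 0  -5   0 ]
[ 0   0  -1 ]
det(A) = (-1)^1 * (5) * (-5) * (-1) = -25  (1 row swap -> sign -1)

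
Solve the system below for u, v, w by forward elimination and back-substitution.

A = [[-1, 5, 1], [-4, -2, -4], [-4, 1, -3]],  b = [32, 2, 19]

(-5, 5, 2)

Forward elimination on [A|b]:
R2 <- R2 - (4)*R1:  [    0   -22    -8  -126 ]
R3 <- R3 - (4)*R1:  [    0   -19    -7  -109 ]
R3 <- R3 - (19/22)*R2:  [     0      0  -1/11  -2/11 ]
Row echelon form:
[ -1    5      1  |     32 ]
[  0  -22     -8  |   -126 ]
[  0    0  -1/11  |  -2/11 ]
Back-substitution:
w = (-2/11) / (-1/11) = 2
v = (-126 - (-8)*(2)) / -22 = 5
u = (32 - (5)*(5) - (1)*(2)) / -1 = -5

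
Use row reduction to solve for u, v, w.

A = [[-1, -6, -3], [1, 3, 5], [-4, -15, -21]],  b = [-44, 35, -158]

Forward elimination on [A|b]:
R2 <- R2 - (-1)*R1:  [  0  -3   2  -9 ]
R3 <- R3 - (4)*R1:  [  0   9  -9  18 ]
R3 <- R3 - (-3)*R2:  [  0   0  -3  -9 ]
Row echelon form:
[ -1  -6  -3  |  -44 ]
[  0  -3   2  |   -9 ]
[  0   0  -3  |   -9 ]
Back-substitution:
w = (-9) / -3 = 3
v = (-9 - (2)*(3)) / -3 = 5
u = (-44 - (-6)*(5) - (-3)*(3)) / -1 = 5

(5, 5, 3)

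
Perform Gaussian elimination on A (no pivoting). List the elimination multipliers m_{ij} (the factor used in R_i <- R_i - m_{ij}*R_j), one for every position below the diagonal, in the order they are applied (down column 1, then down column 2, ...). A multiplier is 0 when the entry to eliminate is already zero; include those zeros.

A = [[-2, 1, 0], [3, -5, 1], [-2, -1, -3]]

Forward elimination:
R2 <- R2 - (-3/2)*R1:  [    0  -7/2     1 ]
R3 <- R3 - (1)*R1:  [  0  -2  -3 ]
R3 <- R3 - (4/7)*R2:  [     0      0  -25/7 ]
Multipliers (in order of application): m_{21} = -3/2, m_{31} = 1, m_{32} = 4/7

multipliers: -3/2, 1, 4/7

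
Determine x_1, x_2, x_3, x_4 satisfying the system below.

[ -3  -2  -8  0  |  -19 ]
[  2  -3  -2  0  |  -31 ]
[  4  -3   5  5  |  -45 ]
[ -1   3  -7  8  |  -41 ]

Forward elimination on [A|b]:
R2 <- R2 - (-2/3)*R1:  [      0   -13/3   -22/3       0  -131/3 ]
R3 <- R3 - (-4/3)*R1:  [      0   -17/3   -17/3       5  -211/3 ]
R4 <- R4 - (1/3)*R1:  [      0    11/3   -13/3       8  -104/3 ]
R3 <- R3 - (17/13)*R2:  [       0        0    51/13        5  -172/13 ]
R4 <- R4 - (-11/13)*R2:  [       0        0  -137/13        8  -931/13 ]
R4 <- R4 - (-137/51)*R3:  [        0         0         0   1093/51  -5465/51 ]
Row echelon form:
[ -3     -2     -8        0  |       -19 ]
[  0  -13/3  -22/3        0  |    -131/3 ]
[  0      0  51/13        5  |   -172/13 ]
[  0      0      0  1093/51  |  -5465/51 ]
Back-substitution:
x_4 = (-5465/51) / (1093/51) = -5
x_3 = (-172/13 - (5)*(-5)) / (51/13) = 3
x_2 = (-131/3 - (-22/3)*(3)) / (-13/3) = 5
x_1 = (-19 - (-2)*(5) - (-8)*(3)) / -3 = -5

(-5, 5, 3, -5)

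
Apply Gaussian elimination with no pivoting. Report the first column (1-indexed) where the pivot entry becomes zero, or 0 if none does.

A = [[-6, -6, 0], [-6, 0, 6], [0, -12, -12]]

first zero-pivot column = 3

Naive forward elimination:
R2 <- R2 - (1)*R1:  [ 0  6  6 ]
R3 <- R3 - (-2)*R2:  [ 0  0  0 ]
Matrix at this point:
[ -6  -6  0 ]
[  0   6  6 ]
[  0   0  0 ]
Pivot entry (3,3) in the last row is zero and there are no rows below to swap with -> zero pivot in column 3 (A is singular).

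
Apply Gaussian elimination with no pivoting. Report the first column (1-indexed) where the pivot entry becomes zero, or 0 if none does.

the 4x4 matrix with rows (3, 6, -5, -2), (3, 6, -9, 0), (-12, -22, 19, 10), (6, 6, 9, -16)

first zero-pivot column = 2

Naive forward elimination:
R2 <- R2 - (1)*R1:  [  0   0  -4   2 ]
R3 <- R3 - (-4)*R1:  [  0   2  -1   2 ]
R4 <- R4 - (2)*R1:  [   0   -6   19  -12 ]
Matrix at this point:
[ 3   6  -5   -2 ]
[ 0   0  -4    2 ]
[ 0   2  -1    2 ]
[ 0  -6  19  -12 ]
Pivot entry (2,2) is zero but row 3 has 2 in column 2 -> naive elimination stops; a row interchange (e.g. R2 <-> R3) would be required here.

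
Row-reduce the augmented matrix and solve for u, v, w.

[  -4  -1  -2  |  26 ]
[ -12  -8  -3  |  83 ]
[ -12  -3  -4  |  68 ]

(-3, -4, -5)

Forward elimination on [A|b]:
R2 <- R2 - (3)*R1:  [  0  -5   3   5 ]
R3 <- R3 - (3)*R1:  [   0    0    2  -10 ]
Row echelon form:
[ -4  -1  -2  |   26 ]
[  0  -5   3  |    5 ]
[  0   0   2  |  -10 ]
Back-substitution:
w = (-10) / 2 = -5
v = (5 - (3)*(-5)) / -5 = -4
u = (26 - (-1)*(-4) - (-2)*(-5)) / -4 = -3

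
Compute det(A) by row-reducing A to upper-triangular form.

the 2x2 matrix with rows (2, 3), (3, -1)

det(A) = -11

Forward elimination:
R2 <- R2 - (3/2)*R1:  [     0  -11/2 ]
Upper-triangular form:
[ 2      3 ]
[ 0  -11/2 ]
det(A) = (-1)^0 * (2) * (-11/2) = -11  (0 row swaps -> sign +1)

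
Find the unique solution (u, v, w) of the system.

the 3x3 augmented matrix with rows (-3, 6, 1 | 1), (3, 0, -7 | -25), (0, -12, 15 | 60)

(1, 0, 4)

Forward elimination on [A|b]:
R2 <- R2 - (-1)*R1:  [   0    6   -6  -24 ]
R3 <- R3 - (-2)*R2:  [  0   0   3  12 ]
Row echelon form:
[ -3  6   1  |    1 ]
[  0  6  -6  |  -24 ]
[  0  0   3  |   12 ]
Back-substitution:
w = (12) / 3 = 4
v = (-24 - (-6)*(4)) / 6 = 0
u = (1 - (6)*(0) - (1)*(4)) / -3 = 1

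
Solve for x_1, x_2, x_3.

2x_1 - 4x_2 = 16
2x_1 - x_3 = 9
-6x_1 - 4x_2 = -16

Forward elimination on [A|b]:
R2 <- R2 - (1)*R1:  [  0   4  -1  -7 ]
R3 <- R3 - (-3)*R1:  [   0  -16    0   32 ]
R3 <- R3 - (-4)*R2:  [  0   0  -4   4 ]
Row echelon form:
[ 2  -4   0  |  16 ]
[ 0   4  -1  |  -7 ]
[ 0   0  -4  |   4 ]
Back-substitution:
x_3 = (4) / -4 = -1
x_2 = (-7 - (-1)*(-1)) / 4 = -2
x_1 = (16 - (-4)*(-2)) / 2 = 4

(4, -2, -1)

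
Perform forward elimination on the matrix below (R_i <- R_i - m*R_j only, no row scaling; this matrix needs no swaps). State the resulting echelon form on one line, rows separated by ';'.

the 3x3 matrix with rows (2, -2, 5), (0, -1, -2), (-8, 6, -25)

REF = [2 -2 5; 0 -1 -2; 0 0 -1]

Forward elimination:
R3 <- R3 - (-4)*R1:  [  0  -2  -5 ]
R3 <- R3 - (2)*R2:  [  0   0  -1 ]
Row echelon form:
[ 2  -2   5 ]
[ 0  -1  -2 ]
[ 0   0  -1 ]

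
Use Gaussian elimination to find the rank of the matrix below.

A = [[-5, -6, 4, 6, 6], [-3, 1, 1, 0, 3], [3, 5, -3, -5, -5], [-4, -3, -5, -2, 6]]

rank(A) = 4

Row reduction:
R2 <- R2 - (3/5)*R1:  [     0   23/5   -7/5  -18/5   -3/5 ]
R3 <- R3 - (-3/5)*R1:  [    0   7/5  -3/5  -7/5  -7/5 ]
R4 <- R4 - (4/5)*R1:  [     0    9/5  -41/5  -34/5    6/5 ]
R3 <- R3 - (7/23)*R2:  [      0       0   -4/23   -7/23  -28/23 ]
R4 <- R4 - (9/23)*R2:  [       0        0  -176/23  -124/23    33/23 ]
R4 <- R4 - (44)*R3:  [  0   0   0   8  55 ]
Row echelon form:
[ -5    -6      4      6       6 ]
[  0  23/5   -7/5  -18/5    -3/5 ]
[  0     0  -4/23  -7/23  -28/23 ]
[  0     0      0      8      55 ]
Nonzero rows / pivot columns: 4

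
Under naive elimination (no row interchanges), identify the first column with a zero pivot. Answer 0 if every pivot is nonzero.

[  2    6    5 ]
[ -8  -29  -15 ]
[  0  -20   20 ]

first zero-pivot column = 3

Naive forward elimination:
R2 <- R2 - (-4)*R1:  [  0  -5   5 ]
R3 <- R3 - (4)*R2:  [ 0  0  0 ]
Matrix at this point:
[ 2   6  5 ]
[ 0  -5  5 ]
[ 0   0  0 ]
Pivot entry (3,3) in the last row is zero and there are no rows below to swap with -> zero pivot in column 3 (A is singular).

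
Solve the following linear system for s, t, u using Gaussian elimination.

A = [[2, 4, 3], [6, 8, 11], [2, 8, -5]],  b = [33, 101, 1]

(5, 2, 5)

Forward elimination on [A|b]:
R2 <- R2 - (3)*R1:  [  0  -4   2   2 ]
R3 <- R3 - (1)*R1:  [   0    4   -8  -32 ]
R3 <- R3 - (-1)*R2:  [   0    0   -6  -30 ]
Row echelon form:
[ 2   4   3  |   33 ]
[ 0  -4   2  |    2 ]
[ 0   0  -6  |  -30 ]
Back-substitution:
u = (-30) / -6 = 5
t = (2 - (2)*(5)) / -4 = 2
s = (33 - (4)*(2) - (3)*(5)) / 2 = 5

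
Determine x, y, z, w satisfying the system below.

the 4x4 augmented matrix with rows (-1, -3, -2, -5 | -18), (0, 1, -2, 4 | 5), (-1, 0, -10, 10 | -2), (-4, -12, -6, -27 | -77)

(2, 3, 1, 1)

Forward elimination on [A|b]:
R3 <- R3 - (1)*R1:  [  0   3  -8  15  16 ]
R4 <- R4 - (4)*R1:  [  0   0   2  -7  -5 ]
R3 <- R3 - (3)*R2:  [  0   0  -2   3   1 ]
R4 <- R4 - (-1)*R3:  [  0   0   0  -4  -4 ]
Row echelon form:
[ -1  -3  -2  -5  |  -18 ]
[  0   1  -2   4  |    5 ]
[  0   0  -2   3  |    1 ]
[  0   0   0  -4  |   -4 ]
Back-substitution:
w = (-4) / -4 = 1
z = (1 - (3)*(1)) / -2 = 1
y = (5 - (-2)*(1) - (4)*(1)) / 1 = 3
x = (-18 - (-3)*(3) - (-2)*(1) - (-5)*(1)) / -1 = 2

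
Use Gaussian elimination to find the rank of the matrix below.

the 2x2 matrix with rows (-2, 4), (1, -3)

Row reduction:
R2 <- R2 - (-1/2)*R1:  [  0  -1 ]
Row echelon form:
[ -2   4 ]
[  0  -1 ]
Nonzero rows / pivot columns: 2

rank(A) = 2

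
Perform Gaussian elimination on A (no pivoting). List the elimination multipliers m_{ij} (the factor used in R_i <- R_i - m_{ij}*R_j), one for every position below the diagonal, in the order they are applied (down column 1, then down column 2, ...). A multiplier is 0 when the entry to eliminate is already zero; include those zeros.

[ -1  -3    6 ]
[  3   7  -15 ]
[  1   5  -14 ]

multipliers: -3, -1, -1

Forward elimination:
R2 <- R2 - (-3)*R1:  [  0  -2   3 ]
R3 <- R3 - (-1)*R1:  [  0   2  -8 ]
R3 <- R3 - (-1)*R2:  [  0   0  -5 ]
Multipliers (in order of application): m_{21} = -3, m_{31} = -1, m_{32} = -1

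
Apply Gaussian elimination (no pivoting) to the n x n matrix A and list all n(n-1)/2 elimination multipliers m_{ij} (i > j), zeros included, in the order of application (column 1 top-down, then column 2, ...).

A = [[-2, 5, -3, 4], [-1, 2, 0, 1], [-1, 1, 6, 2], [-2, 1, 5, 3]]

Forward elimination:
R2 <- R2 - (1/2)*R1:  [    0  -1/2   3/2    -1 ]
R3 <- R3 - (1/2)*R1:  [    0  -3/2  15/2     0 ]
R4 <- R4 - (1)*R1:  [  0  -4   8  -1 ]
R3 <- R3 - (3)*R2:  [ 0  0  3  3 ]
R4 <- R4 - (8)*R2:  [  0   0  -4   7 ]
R4 <- R4 - (-4/3)*R3:  [  0   0   0  11 ]
Multipliers (in order of application): m_{21} = 1/2, m_{31} = 1/2, m_{41} = 1, m_{32} = 3, m_{42} = 8, m_{43} = -4/3

multipliers: 1/2, 1/2, 1, 3, 8, -4/3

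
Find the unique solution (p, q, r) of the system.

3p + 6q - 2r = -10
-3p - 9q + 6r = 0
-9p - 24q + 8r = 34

(-2, -2, -4)

Forward elimination on [A|b]:
R2 <- R2 - (-1)*R1:  [   0   -3    4  -10 ]
R3 <- R3 - (-3)*R1:  [  0  -6   2   4 ]
R3 <- R3 - (2)*R2:  [  0   0  -6  24 ]
Row echelon form:
[ 3   6  -2  |  -10 ]
[ 0  -3   4  |  -10 ]
[ 0   0  -6  |   24 ]
Back-substitution:
r = (24) / -6 = -4
q = (-10 - (4)*(-4)) / -3 = -2
p = (-10 - (6)*(-2) - (-2)*(-4)) / 3 = -2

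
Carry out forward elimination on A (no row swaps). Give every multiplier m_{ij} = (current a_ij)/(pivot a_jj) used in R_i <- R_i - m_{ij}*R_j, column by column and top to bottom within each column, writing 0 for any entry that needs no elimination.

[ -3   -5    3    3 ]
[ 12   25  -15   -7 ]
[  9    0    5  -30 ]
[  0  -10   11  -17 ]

Forward elimination:
R2 <- R2 - (-4)*R1:  [  0   5  -3   5 ]
R3 <- R3 - (-3)*R1:  [   0  -15   14  -21 ]
R4: entry in column 1 is already 0 -> m_{41} = 0 (no row operation needed)
R3 <- R3 - (-3)*R2:  [  0   0   5  -6 ]
R4 <- R4 - (-2)*R2:  [  0   0   5  -7 ]
R4 <- R4 - (1)*R3:  [  0   0   0  -1 ]
Multipliers (in order of application): m_{21} = -4, m_{31} = -3, m_{41} = 0, m_{32} = -3, m_{42} = -2, m_{43} = 1

multipliers: -4, -3, 0, -3, -2, 1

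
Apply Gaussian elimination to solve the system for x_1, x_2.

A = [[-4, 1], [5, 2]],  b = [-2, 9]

Forward elimination on [A|b]:
R2 <- R2 - (-5/4)*R1:  [    0  13/4  13/2 ]
Row echelon form:
[ -4     1  |    -2 ]
[  0  13/4  |  13/2 ]
Back-substitution:
x_2 = (13/2) / (13/4) = 2
x_1 = (-2 - (1)*(2)) / -4 = 1

(1, 2)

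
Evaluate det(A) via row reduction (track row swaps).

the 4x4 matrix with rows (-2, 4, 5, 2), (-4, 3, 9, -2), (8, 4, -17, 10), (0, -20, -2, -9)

det(A) = -30

Forward elimination:
R2 <- R2 - (2)*R1:  [  0  -5  -1  -6 ]
R3 <- R3 - (-4)*R1:  [  0  20   3  18 ]
R3 <- R3 - (-4)*R2:  [  0   0  -1  -6 ]
R4 <- R4 - (4)*R2:  [  0   0   2  15 ]
R4 <- R4 - (-2)*R3:  [ 0  0  0  3 ]
Upper-triangular form:
[ -2   4   5   2 ]
[  0  -5  -1  -6 ]
[  0   0  -1  -6 ]
[  0   0   0   3 ]
det(A) = (-1)^0 * (-2) * (-5) * (-1) * (3) = -30  (0 row swaps -> sign +1)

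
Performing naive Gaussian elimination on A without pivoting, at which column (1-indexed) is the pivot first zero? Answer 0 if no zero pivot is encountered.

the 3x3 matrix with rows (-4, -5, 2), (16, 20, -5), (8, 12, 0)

first zero-pivot column = 2

Naive forward elimination:
R2 <- R2 - (-4)*R1:  [ 0  0  3 ]
R3 <- R3 - (-2)*R1:  [ 0  2  4 ]
Matrix at this point:
[ -4  -5  2 ]
[  0   0  3 ]
[  0   2  4 ]
Pivot entry (2,2) is zero but row 3 has 2 in column 2 -> naive elimination stops; a row interchange (e.g. R2 <-> R3) would be required here.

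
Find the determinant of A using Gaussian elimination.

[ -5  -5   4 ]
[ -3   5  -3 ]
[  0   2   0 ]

det(A) = -54

Forward elimination:
R2 <- R2 - (3/5)*R1:  [     0      8  -27/5 ]
R3 <- R3 - (1/4)*R2:  [     0      0  27/20 ]
Upper-triangular form:
[ -5  -5      4 ]
[  0   8  -27/5 ]
[  0   0  27/20 ]
det(A) = (-1)^0 * (-5) * (8) * (27/20) = -54  (0 row swaps -> sign +1)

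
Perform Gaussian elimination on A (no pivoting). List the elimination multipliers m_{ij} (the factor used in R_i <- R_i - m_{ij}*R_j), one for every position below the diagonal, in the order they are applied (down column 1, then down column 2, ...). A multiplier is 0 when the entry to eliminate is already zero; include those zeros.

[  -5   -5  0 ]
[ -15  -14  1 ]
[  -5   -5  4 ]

multipliers: 3, 1, 0

Forward elimination:
R2 <- R2 - (3)*R1:  [ 0  1  1 ]
R3 <- R3 - (1)*R1:  [ 0  0  4 ]
R3: entry in column 2 is already 0 -> m_{32} = 0 (no row operation needed)
Multipliers (in order of application): m_{21} = 3, m_{31} = 1, m_{32} = 0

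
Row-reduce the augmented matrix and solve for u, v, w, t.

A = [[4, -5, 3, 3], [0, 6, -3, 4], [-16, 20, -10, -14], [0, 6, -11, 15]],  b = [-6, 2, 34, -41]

Forward elimination on [A|b]:
R3 <- R3 - (-4)*R1:  [  0   0   2  -2  10 ]
R4 <- R4 - (1)*R2:  [   0    0   -8   11  -43 ]
R4 <- R4 - (-4)*R3:  [  0   0   0   3  -3 ]
Row echelon form:
[ 4  -5   3   3  |  -6 ]
[ 0   6  -3   4  |   2 ]
[ 0   0   2  -2  |  10 ]
[ 0   0   0   3  |  -3 ]
Back-substitution:
t = (-3) / 3 = -1
w = (10 - (-2)*(-1)) / 2 = 4
v = (2 - (-3)*(4) - (4)*(-1)) / 6 = 3
u = (-6 - (-5)*(3) - (3)*(4) - (3)*(-1)) / 4 = 0

(0, 3, 4, -1)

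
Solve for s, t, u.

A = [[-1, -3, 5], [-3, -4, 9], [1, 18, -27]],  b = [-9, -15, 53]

Forward elimination on [A|b]:
R2 <- R2 - (3)*R1:  [  0   5  -6  12 ]
R3 <- R3 - (-1)*R1:  [   0   15  -22   44 ]
R3 <- R3 - (3)*R2:  [  0   0  -4   8 ]
Row echelon form:
[ -1  -3   5  |  -9 ]
[  0   5  -6  |  12 ]
[  0   0  -4  |   8 ]
Back-substitution:
u = (8) / -4 = -2
t = (12 - (-6)*(-2)) / 5 = 0
s = (-9 - (-3)*(0) - (5)*(-2)) / -1 = -1

(-1, 0, -2)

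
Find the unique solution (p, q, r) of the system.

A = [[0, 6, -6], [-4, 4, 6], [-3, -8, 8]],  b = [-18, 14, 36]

Forward elimination on [A|b]:
R1 <-> R2   (pivot in column 1 was zero)
[ -4   4   6   14 ]
[  0   6  -6  -18 ]
[ -3  -8   8   36 ]
R3 <- R3 - (3/4)*R1:  [    0   -11   7/2  51/2 ]
R3 <- R3 - (-11/6)*R2:  [     0      0  -15/2  -15/2 ]
Row echelon form:
[ -4  4      6  |     14 ]
[  0  6     -6  |    -18 ]
[  0  0  -15/2  |  -15/2 ]
Back-substitution:
r = (-15/2) / (-15/2) = 1
q = (-18 - (-6)*(1)) / 6 = -2
p = (14 - (4)*(-2) - (6)*(1)) / -4 = -4

(-4, -2, 1)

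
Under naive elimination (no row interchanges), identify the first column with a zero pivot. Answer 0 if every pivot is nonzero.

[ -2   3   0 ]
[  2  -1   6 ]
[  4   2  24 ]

first zero-pivot column = 3

Naive forward elimination:
R2 <- R2 - (-1)*R1:  [ 0  2  6 ]
R3 <- R3 - (-2)*R1:  [  0   8  24 ]
R3 <- R3 - (4)*R2:  [ 0  0  0 ]
Matrix at this point:
[ -2  3  0 ]
[  0  2  6 ]
[  0  0  0 ]
Pivot entry (3,3) in the last row is zero and there are no rows below to swap with -> zero pivot in column 3 (A is singular).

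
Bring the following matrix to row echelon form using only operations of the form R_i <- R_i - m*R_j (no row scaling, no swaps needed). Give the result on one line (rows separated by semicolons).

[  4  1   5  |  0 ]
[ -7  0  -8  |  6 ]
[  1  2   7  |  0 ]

REF = [4 1 5 0; 0 7/4 3/4 6; 0 0 5 -6]

Forward elimination:
R2 <- R2 - (-7/4)*R1:  [   0  7/4  3/4    6 ]
R3 <- R3 - (1/4)*R1:  [    0   7/4  23/4     0 ]
R3 <- R3 - (1)*R2:  [  0   0   5  -6 ]
Row echelon form:
[ 4    1    5  |   0 ]
[ 0  7/4  3/4  |   6 ]
[ 0    0    5  |  -6 ]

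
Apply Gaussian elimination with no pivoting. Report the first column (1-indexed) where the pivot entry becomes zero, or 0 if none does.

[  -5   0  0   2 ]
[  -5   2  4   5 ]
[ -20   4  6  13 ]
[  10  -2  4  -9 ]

Naive forward elimination:
R2 <- R2 - (1)*R1:  [ 0  2  4  3 ]
R3 <- R3 - (4)*R1:  [ 0  4  6  5 ]
R4 <- R4 - (-2)*R1:  [  0  -2   4  -5 ]
R3 <- R3 - (2)*R2:  [  0   0  -2  -1 ]
R4 <- R4 - (-1)*R2:  [  0   0   8  -2 ]
R4 <- R4 - (-4)*R3:  [  0   0   0  -6 ]
All pivots nonzero; naive elimination completes without hitting a zero pivot.

first zero-pivot column = 0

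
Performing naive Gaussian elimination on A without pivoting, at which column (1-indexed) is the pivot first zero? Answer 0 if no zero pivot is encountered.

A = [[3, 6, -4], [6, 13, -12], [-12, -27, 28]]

Naive forward elimination:
R2 <- R2 - (2)*R1:  [  0   1  -4 ]
R3 <- R3 - (-4)*R1:  [  0  -3  12 ]
R3 <- R3 - (-3)*R2:  [ 0  0  0 ]
Matrix at this point:
[ 3  6  -4 ]
[ 0  1  -4 ]
[ 0  0   0 ]
Pivot entry (3,3) in the last row is zero and there are no rows below to swap with -> zero pivot in column 3 (A is singular).

first zero-pivot column = 3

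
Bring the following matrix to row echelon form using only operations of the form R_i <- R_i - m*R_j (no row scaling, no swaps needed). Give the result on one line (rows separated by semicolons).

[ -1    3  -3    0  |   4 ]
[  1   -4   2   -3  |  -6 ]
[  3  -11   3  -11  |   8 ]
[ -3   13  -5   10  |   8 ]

REF = [-1 3 -3 0 4; 0 -1 -1 -3 -2; 0 0 -4 -5 24; 0 0 0 -2 -12]

Forward elimination:
R2 <- R2 - (-1)*R1:  [  0  -1  -1  -3  -2 ]
R3 <- R3 - (-3)*R1:  [   0   -2   -6  -11   20 ]
R4 <- R4 - (3)*R1:  [  0   4   4  10  -4 ]
R3 <- R3 - (2)*R2:  [  0   0  -4  -5  24 ]
R4 <- R4 - (-4)*R2:  [   0    0    0   -2  -12 ]
Row echelon form:
[ -1   3  -3   0  |    4 ]
[  0  -1  -1  -3  |   -2 ]
[  0   0  -4  -5  |   24 ]
[  0   0   0  -2  |  -12 ]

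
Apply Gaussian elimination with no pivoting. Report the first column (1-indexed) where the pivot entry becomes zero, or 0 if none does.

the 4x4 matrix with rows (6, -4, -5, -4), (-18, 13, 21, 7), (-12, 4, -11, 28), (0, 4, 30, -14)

Naive forward elimination:
R2 <- R2 - (-3)*R1:  [  0   1   6  -5 ]
R3 <- R3 - (-2)*R1:  [   0   -4  -21   20 ]
R3 <- R3 - (-4)*R2:  [ 0  0  3  0 ]
R4 <- R4 - (4)*R2:  [ 0  0  6  6 ]
R4 <- R4 - (2)*R3:  [ 0  0  0  6 ]
All pivots nonzero; naive elimination completes without hitting a zero pivot.

first zero-pivot column = 0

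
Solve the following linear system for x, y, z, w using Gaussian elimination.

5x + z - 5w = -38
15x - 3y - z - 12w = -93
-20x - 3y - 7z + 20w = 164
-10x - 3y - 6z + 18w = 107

(-5, -1, -3, 2)

Forward elimination on [A|b]:
R2 <- R2 - (3)*R1:  [  0  -3  -4   3  21 ]
R3 <- R3 - (-4)*R1:  [  0  -3  -3   0  12 ]
R4 <- R4 - (-2)*R1:  [  0  -3  -4   8  31 ]
R3 <- R3 - (1)*R2:  [  0   0   1  -3  -9 ]
R4 <- R4 - (1)*R2:  [  0   0   0   5  10 ]
Row echelon form:
[ 5   0   1  -5  |  -38 ]
[ 0  -3  -4   3  |   21 ]
[ 0   0   1  -3  |   -9 ]
[ 0   0   0   5  |   10 ]
Back-substitution:
w = (10) / 5 = 2
z = (-9 - (-3)*(2)) / 1 = -3
y = (21 - (-4)*(-3) - (3)*(2)) / -3 = -1
x = (-38 - (1)*(-3) - (-5)*(2)) / 5 = -5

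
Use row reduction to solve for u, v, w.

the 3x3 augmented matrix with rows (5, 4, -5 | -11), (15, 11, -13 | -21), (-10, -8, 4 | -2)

(5, -4, 4)

Forward elimination on [A|b]:
R2 <- R2 - (3)*R1:  [  0  -1   2  12 ]
R3 <- R3 - (-2)*R1:  [   0    0   -6  -24 ]
Row echelon form:
[ 5   4  -5  |  -11 ]
[ 0  -1   2  |   12 ]
[ 0   0  -6  |  -24 ]
Back-substitution:
w = (-24) / -6 = 4
v = (12 - (2)*(4)) / -1 = -4
u = (-11 - (4)*(-4) - (-5)*(4)) / 5 = 5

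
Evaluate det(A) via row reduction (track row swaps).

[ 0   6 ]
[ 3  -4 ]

Forward elimination:
R1 <-> R2   (pivot in column 1 was zero)
[ 3  -4 ]
[ 0   6 ]
Upper-triangular form:
[ 3  -4 ]
[ 0   6 ]
det(A) = (-1)^1 * (3) * (6) = -18  (1 row swap -> sign -1)

det(A) = -18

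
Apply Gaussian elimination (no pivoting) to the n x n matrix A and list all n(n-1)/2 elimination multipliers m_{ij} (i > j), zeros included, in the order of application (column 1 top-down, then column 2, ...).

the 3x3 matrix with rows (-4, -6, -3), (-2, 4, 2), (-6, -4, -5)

multipliers: 1/2, 3/2, 5/7

Forward elimination:
R2 <- R2 - (1/2)*R1:  [   0    7  7/2 ]
R3 <- R3 - (3/2)*R1:  [    0     5  -1/2 ]
R3 <- R3 - (5/7)*R2:  [  0   0  -3 ]
Multipliers (in order of application): m_{21} = 1/2, m_{31} = 3/2, m_{32} = 5/7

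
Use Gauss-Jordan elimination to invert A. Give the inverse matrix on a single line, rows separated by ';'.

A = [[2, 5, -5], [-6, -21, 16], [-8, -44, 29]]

Gauss-Jordan on [A | I]:
R1 <- (1/2)*R1:  [    1   5/2  -5/2  |   1/2     0     0 ]
R2 <- R2 - (-6)*R1:  [  0  -6   1  |   3   1   0 ]
R3 <- R3 - (-8)*R1:  [   0  -24    9  |    4    0    1 ]
R2 <- (1/-6)*R2:  [    0     1  -1/6  |  -1/2  -1/6     0 ]
R1 <- R1 - (5/2)*R2:  [      1       0  -25/12  |     7/4    5/12       0 ]
R3 <- R3 - (-24)*R2:  [  0   0   5  |  -8  -4   1 ]
R3 <- (1/5)*R3:  [    0     0     1  |  -8/5  -4/5   1/5 ]
R1 <- R1 - (-25/12)*R3:  [      1       0       0  |  -19/12    -5/4    5/12 ]
R2 <- R2 - (-1/6)*R3:  [      0       1       0  |  -23/30   -3/10    1/30 ]
Right block of [I | A^{-1}] is the inverse:
[ -19/12   -5/4  5/12 ]
[ -23/30  -3/10  1/30 ]
[   -8/5   -4/5   1/5 ]

inverse = [-19/12 -5/4 5/12; -23/30 -3/10 1/30; -8/5 -4/5 1/5]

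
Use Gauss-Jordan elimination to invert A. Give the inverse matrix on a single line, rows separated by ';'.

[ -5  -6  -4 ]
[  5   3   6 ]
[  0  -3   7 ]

inverse = [13/25 18/25 -8/25; -7/15 -7/15 2/15; -1/5 -1/5 1/5]

Gauss-Jordan on [A | I]:
R1 <- (1/-5)*R1:  [    1   6/5   4/5  |  -1/5     0     0 ]
R2 <- R2 - (5)*R1:  [  0  -3   2  |   1   1   0 ]
R2 <- (1/-3)*R2:  [    0     1  -2/3  |  -1/3  -1/3     0 ]
R1 <- R1 - (6/5)*R2:  [   1    0  8/5  |  1/5  2/5    0 ]
R3 <- R3 - (-3)*R2:  [  0   0   5  |  -1  -1   1 ]
R3 <- (1/5)*R3:  [    0     0     1  |  -1/5  -1/5   1/5 ]
R1 <- R1 - (8/5)*R3:  [     1      0      0  |  13/25  18/25  -8/25 ]
R2 <- R2 - (-2/3)*R3:  [     0      1      0  |  -7/15  -7/15   2/15 ]
Right block of [I | A^{-1}] is the inverse:
[ 13/25  18/25  -8/25 ]
[ -7/15  -7/15   2/15 ]
[  -1/5   -1/5    1/5 ]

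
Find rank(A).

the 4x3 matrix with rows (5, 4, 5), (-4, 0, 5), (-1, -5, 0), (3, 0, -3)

rank(A) = 3

Row reduction:
R2 <- R2 - (-4/5)*R1:  [    0  16/5     9 ]
R3 <- R3 - (-1/5)*R1:  [     0  -21/5      1 ]
R4 <- R4 - (3/5)*R1:  [     0  -12/5     -6 ]
R3 <- R3 - (-21/16)*R2:  [      0       0  205/16 ]
R4 <- R4 - (-3/4)*R2:  [   0    0  3/4 ]
R4 <- R4 - (12/205)*R3:  [ 0  0  0 ]
Row echelon form:
[ 5     4       5 ]
[ 0  16/5       9 ]
[ 0     0  205/16 ]
[ 0     0       0 ]
Nonzero rows / pivot columns: 3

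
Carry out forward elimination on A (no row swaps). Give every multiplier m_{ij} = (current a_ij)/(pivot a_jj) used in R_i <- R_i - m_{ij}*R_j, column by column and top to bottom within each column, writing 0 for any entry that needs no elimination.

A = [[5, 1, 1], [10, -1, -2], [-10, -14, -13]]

multipliers: 2, -2, 4

Forward elimination:
R2 <- R2 - (2)*R1:  [  0  -3  -4 ]
R3 <- R3 - (-2)*R1:  [   0  -12  -11 ]
R3 <- R3 - (4)*R2:  [ 0  0  5 ]
Multipliers (in order of application): m_{21} = 2, m_{31} = -2, m_{32} = 4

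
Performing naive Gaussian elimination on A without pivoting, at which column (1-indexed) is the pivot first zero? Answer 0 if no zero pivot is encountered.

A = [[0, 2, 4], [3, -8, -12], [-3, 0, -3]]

first zero-pivot column = 1

Naive forward elimination:
Pivot entry (1,1) is zero but row 2 has 3 in column 1 -> naive elimination stops; a row interchange (e.g. R1 <-> R2) would be required here.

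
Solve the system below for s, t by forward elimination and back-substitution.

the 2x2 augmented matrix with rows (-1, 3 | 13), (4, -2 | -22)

Forward elimination on [A|b]:
R2 <- R2 - (-4)*R1:  [  0  10  30 ]
Row echelon form:
[ -1   3  |  13 ]
[  0  10  |  30 ]
Back-substitution:
t = (30) / 10 = 3
s = (13 - (3)*(3)) / -1 = -4

(-4, 3)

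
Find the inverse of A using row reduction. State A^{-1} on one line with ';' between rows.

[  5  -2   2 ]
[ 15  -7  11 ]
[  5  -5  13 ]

Gauss-Jordan on [A | I]:
R1 <- (1/5)*R1:  [    1  -2/5   2/5  |   1/5     0     0 ]
R2 <- R2 - (15)*R1:  [  0  -1   5  |  -3   1   0 ]
R3 <- R3 - (5)*R1:  [  0  -3  11  |  -1   0   1 ]
R2 <- (1/-1)*R2:  [  0   1  -5  |   3  -1   0 ]
R1 <- R1 - (-2/5)*R2:  [    1     0  -8/5  |   7/5  -2/5     0 ]
R3 <- R3 - (-3)*R2:  [  0   0  -4  |   8  -3   1 ]
R3 <- (1/-4)*R3:  [    0     0     1  |    -2   3/4  -1/4 ]
R1 <- R1 - (-8/5)*R3:  [    1     0     0  |  -9/5   4/5  -2/5 ]
R2 <- R2 - (-5)*R3:  [    0     1     0  |    -7  11/4  -5/4 ]
Right block of [I | A^{-1}] is the inverse:
[ -9/5   4/5  -2/5 ]
[   -7  11/4  -5/4 ]
[   -2   3/4  -1/4 ]

inverse = [-9/5 4/5 -2/5; -7 11/4 -5/4; -2 3/4 -1/4]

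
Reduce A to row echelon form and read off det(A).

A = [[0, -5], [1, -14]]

Forward elimination:
R1 <-> R2   (pivot in column 1 was zero)
[ 1  -14 ]
[ 0   -5 ]
Upper-triangular form:
[ 1  -14 ]
[ 0   -5 ]
det(A) = (-1)^1 * (1) * (-5) = 5  (1 row swap -> sign -1)

det(A) = 5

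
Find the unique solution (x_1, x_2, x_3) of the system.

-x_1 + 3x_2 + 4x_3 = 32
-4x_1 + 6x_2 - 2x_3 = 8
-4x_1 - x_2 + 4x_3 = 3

Forward elimination on [A|b]:
R2 <- R2 - (4)*R1:  [    0    -6   -18  -120 ]
R3 <- R3 - (4)*R1:  [    0   -13   -12  -125 ]
R3 <- R3 - (13/6)*R2:  [   0    0   27  135 ]
Row echelon form:
[ -1   3    4  |    32 ]
[  0  -6  -18  |  -120 ]
[  0   0   27  |   135 ]
Back-substitution:
x_3 = (135) / 27 = 5
x_2 = (-120 - (-18)*(5)) / -6 = 5
x_1 = (32 - (3)*(5) - (4)*(5)) / -1 = 3

(3, 5, 5)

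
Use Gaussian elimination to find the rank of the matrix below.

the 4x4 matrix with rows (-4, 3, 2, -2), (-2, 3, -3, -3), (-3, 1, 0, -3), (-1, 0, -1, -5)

rank(A) = 4

Row reduction:
R2 <- R2 - (1/2)*R1:  [   0  3/2   -4   -2 ]
R3 <- R3 - (3/4)*R1:  [    0  -5/4  -3/2  -3/2 ]
R4 <- R4 - (1/4)*R1:  [    0  -3/4  -3/2  -9/2 ]
R3 <- R3 - (-5/6)*R2:  [     0      0  -29/6  -19/6 ]
R4 <- R4 - (-1/2)*R2:  [     0      0   -7/2  -11/2 ]
R4 <- R4 - (21/29)*R3:  [      0       0       0  -93/29 ]
Row echelon form:
[ -4    3      2      -2 ]
[  0  3/2     -4      -2 ]
[  0    0  -29/6   -19/6 ]
[  0    0      0  -93/29 ]
Nonzero rows / pivot columns: 4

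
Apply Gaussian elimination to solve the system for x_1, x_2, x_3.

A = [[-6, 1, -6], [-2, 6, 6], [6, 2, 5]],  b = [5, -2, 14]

Forward elimination on [A|b]:
R2 <- R2 - (1/3)*R1:  [     0   17/3      8  -11/3 ]
R3 <- R3 - (-1)*R1:  [  0   3  -1  19 ]
R3 <- R3 - (9/17)*R2:  [      0       0  -89/17  356/17 ]
Row echelon form:
[ -6     1      -6  |       5 ]
[  0  17/3       8  |   -11/3 ]
[  0     0  -89/17  |  356/17 ]
Back-substitution:
x_3 = (356/17) / (-89/17) = -4
x_2 = (-11/3 - (8)*(-4)) / (17/3) = 5
x_1 = (5 - (1)*(5) - (-6)*(-4)) / -6 = 4

(4, 5, -4)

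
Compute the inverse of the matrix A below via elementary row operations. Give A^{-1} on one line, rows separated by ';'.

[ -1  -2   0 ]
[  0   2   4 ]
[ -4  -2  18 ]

Gauss-Jordan on [A | I]:
R1 <- (1/-1)*R1:  [  1   2   0  |  -1   0   0 ]
R3 <- R3 - (-4)*R1:  [  0   6  18  |  -4   0   1 ]
R2 <- (1/2)*R2:  [   0    1    2  |    0  1/2    0 ]
R1 <- R1 - (2)*R2:  [  1   0  -4  |  -1  -1   0 ]
R3 <- R3 - (6)*R2:  [  0   0   6  |  -4  -3   1 ]
R3 <- (1/6)*R3:  [    0     0     1  |  -2/3  -1/2   1/6 ]
R1 <- R1 - (-4)*R3:  [     1      0      0  |  -11/3     -3    2/3 ]
R2 <- R2 - (2)*R3:  [    0     1     0  |   4/3   3/2  -1/3 ]
Right block of [I | A^{-1}] is the inverse:
[ -11/3    -3   2/3 ]
[   4/3   3/2  -1/3 ]
[  -2/3  -1/2   1/6 ]

inverse = [-11/3 -3 2/3; 4/3 3/2 -1/3; -2/3 -1/2 1/6]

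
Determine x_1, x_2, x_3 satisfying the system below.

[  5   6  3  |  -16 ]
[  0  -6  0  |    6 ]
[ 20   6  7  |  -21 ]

(1, -1, -5)

Forward elimination on [A|b]:
R3 <- R3 - (4)*R1:  [   0  -18   -5   43 ]
R3 <- R3 - (3)*R2:  [  0   0  -5  25 ]
Row echelon form:
[ 5   6   3  |  -16 ]
[ 0  -6   0  |    6 ]
[ 0   0  -5  |   25 ]
Back-substitution:
x_3 = (25) / -5 = -5
x_2 = (6) / -6 = -1
x_1 = (-16 - (6)*(-1) - (3)*(-5)) / 5 = 1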